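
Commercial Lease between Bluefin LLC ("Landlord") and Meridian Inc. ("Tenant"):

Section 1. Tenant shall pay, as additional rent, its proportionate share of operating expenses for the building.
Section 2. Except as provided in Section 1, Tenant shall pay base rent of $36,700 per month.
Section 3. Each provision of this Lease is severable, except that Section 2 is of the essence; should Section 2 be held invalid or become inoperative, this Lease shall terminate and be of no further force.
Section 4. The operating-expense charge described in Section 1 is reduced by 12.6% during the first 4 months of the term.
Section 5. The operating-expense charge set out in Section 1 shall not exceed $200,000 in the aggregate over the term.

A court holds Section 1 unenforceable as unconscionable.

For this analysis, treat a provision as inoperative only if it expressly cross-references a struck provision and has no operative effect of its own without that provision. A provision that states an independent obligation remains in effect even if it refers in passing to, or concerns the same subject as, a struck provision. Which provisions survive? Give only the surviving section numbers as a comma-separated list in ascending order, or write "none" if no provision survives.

2, 3

Section 1 is struck. The whole of Section 4 is the introductory reduction to the operating-expense charge, defined by reference to Section 1, so Section 4 cannot stand once Section 1 is removed. Section 5 does nothing except set the aggregate cap on the operating-expense charge by reference to Section 1; with Section 1 gone it has no independent effect and is inoperative. Section 2 mentions Section 1 but its own obligation stands independently of Section 1, so Section 2 is not affected. Section 3 makes Section 2 an essential term, but Section 2 is unaffected, so the severability proviso in Section 3 preserves the remaining provisions. The provisions still in force are Section 2 and Section 3.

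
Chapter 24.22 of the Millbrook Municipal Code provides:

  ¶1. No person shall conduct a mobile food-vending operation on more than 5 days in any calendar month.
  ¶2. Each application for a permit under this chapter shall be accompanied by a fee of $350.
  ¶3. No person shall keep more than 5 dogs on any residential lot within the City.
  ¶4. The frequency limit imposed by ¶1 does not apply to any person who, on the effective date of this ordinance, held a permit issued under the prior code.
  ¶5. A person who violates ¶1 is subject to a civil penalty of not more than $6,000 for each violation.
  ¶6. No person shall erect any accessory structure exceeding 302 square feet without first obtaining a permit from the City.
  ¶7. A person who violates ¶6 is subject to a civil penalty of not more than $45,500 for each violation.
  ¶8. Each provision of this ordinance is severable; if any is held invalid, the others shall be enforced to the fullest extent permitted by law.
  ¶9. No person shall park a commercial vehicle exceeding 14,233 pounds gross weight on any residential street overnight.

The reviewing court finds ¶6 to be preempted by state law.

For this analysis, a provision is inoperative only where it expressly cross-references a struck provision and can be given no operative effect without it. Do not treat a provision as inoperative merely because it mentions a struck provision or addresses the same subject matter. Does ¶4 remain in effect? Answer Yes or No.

¶6 is struck. ¶7 has no operative effect of its own apart from ¶6 and is therefore inoperative. ¶8 is a severability clause and preserves every provision that can still be given independent effect. ¶1, ¶2, ¶3, ¶4, ¶5, ¶8, and ¶9 remain in effect. ¶4 is among the surviving provisions, so the answer is yes.

Yes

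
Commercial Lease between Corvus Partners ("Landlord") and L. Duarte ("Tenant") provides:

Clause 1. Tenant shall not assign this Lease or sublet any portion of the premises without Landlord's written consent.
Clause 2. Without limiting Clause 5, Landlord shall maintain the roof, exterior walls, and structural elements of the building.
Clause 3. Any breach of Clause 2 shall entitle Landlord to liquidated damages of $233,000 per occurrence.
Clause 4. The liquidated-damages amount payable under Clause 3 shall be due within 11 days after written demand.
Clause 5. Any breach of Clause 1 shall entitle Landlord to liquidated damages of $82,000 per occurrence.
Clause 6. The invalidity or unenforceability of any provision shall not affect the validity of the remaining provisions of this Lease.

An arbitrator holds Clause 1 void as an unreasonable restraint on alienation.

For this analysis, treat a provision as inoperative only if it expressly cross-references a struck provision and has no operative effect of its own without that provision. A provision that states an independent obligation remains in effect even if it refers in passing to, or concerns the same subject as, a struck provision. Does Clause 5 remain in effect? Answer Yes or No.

No

Clause 1 is struck. Clause 5 does nothing except set the liquidated-damages amount by reference to Clause 1; with Clause 1 gone it has no independent effect and is inoperative. Although Clause 2 refers to Clause 5, its operative terms do not depend on Clause 5, so it remains in effect. Under the severability clause in Clause 6, the remaining provisions continue in force. Clause 2, Clause 3, Clause 4, and Clause 6 remain in effect. Clause 5 is among the inoperative provisions, so the answer is no.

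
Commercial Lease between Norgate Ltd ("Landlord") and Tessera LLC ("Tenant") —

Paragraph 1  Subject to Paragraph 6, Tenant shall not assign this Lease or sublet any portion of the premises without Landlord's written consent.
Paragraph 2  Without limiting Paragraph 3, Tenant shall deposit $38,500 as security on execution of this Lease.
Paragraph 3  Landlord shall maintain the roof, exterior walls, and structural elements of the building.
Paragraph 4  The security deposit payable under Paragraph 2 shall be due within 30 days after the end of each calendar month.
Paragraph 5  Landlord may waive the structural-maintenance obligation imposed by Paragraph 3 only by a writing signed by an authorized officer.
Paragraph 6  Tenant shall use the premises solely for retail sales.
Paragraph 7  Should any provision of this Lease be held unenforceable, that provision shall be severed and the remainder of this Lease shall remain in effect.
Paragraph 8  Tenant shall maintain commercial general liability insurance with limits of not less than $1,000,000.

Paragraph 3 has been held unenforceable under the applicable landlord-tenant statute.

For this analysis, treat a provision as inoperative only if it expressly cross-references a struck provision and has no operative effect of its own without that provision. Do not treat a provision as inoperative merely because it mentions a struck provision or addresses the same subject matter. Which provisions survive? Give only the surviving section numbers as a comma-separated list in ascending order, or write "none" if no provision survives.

1, 2, 4, 6, 7, 8

Paragraph 3 is struck. Paragraph 5 operates only by reference to Paragraph 3, so it falls with Paragraph 3. Paragraph 2 mentions Paragraph 3 but its own obligation stands independently of Paragraph 3, so Paragraph 2 is not affected. Paragraph 7 is a severability clause and preserves every provision that can still be given independent effect. The provisions still in force are Paragraph 1, Paragraph 2, Paragraph 4, Paragraph 6, Paragraph 7, and Paragraph 8.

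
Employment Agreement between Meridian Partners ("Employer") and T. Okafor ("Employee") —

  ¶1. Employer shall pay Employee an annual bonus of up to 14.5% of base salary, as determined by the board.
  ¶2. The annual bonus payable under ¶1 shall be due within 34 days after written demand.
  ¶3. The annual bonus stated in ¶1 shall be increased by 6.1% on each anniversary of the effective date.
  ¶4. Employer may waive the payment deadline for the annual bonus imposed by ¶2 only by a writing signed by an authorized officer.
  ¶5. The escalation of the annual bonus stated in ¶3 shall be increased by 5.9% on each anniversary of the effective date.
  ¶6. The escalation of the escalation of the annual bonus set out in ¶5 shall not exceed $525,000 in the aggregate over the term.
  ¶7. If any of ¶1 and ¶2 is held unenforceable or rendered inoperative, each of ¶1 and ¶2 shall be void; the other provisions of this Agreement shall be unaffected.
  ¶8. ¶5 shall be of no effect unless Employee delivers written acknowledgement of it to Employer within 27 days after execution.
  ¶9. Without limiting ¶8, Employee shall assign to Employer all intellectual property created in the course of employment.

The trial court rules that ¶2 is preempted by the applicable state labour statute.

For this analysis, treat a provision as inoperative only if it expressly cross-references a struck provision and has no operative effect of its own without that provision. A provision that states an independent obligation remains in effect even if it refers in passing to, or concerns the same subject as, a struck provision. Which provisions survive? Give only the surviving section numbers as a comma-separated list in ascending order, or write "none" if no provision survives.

¶2 is struck. ¶4 merely fixes the waiver condition for ¶2; with ¶2 gone it has nothing to operate on and falls away. Although ¶9 refers to ¶8, its operative terms do not depend on ¶8, so it remains in effect. ¶7 declares ¶1 and ¶2 mutually dependent; since one of them has fallen, all of them are of no effect. That brings down ¶1 as well. ¶3, ¶5, ¶6, and ¶8 in turn depend solely on a provision now struck and likewise fall. The remainder continues in force under ¶7. That leaves ¶7 and ¶9 in effect.

7, 9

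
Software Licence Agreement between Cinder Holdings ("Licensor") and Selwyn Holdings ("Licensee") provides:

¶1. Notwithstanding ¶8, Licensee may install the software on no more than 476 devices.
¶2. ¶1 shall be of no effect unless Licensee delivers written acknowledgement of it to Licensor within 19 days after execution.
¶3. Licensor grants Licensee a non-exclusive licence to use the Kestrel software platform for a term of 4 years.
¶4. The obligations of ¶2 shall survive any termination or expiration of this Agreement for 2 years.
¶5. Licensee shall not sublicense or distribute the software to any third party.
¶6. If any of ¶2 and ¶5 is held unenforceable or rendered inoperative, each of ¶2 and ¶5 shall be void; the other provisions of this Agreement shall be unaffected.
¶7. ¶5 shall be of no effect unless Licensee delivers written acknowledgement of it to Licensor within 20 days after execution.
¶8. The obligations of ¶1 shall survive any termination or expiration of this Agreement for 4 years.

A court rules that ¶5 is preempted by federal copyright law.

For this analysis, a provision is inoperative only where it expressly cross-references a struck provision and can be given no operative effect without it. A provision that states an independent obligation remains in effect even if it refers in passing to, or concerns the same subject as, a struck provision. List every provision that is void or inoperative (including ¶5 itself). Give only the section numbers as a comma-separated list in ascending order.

2, 4, 5, 7

¶5 is struck. The only function of ¶7 is the acknowledgement condition for ¶5, so it cannot stand once ¶5 is removed. ¶6 declares ¶2 and ¶5 mutually dependent; since one of them has fallen, all of them are of no effect. That brings down ¶2 as well. ¶4 in turn depends solely on a provision now struck and likewise falls. The remainder continues in force under ¶6. That leaves ¶1, ¶3, ¶6, and ¶8 in effect.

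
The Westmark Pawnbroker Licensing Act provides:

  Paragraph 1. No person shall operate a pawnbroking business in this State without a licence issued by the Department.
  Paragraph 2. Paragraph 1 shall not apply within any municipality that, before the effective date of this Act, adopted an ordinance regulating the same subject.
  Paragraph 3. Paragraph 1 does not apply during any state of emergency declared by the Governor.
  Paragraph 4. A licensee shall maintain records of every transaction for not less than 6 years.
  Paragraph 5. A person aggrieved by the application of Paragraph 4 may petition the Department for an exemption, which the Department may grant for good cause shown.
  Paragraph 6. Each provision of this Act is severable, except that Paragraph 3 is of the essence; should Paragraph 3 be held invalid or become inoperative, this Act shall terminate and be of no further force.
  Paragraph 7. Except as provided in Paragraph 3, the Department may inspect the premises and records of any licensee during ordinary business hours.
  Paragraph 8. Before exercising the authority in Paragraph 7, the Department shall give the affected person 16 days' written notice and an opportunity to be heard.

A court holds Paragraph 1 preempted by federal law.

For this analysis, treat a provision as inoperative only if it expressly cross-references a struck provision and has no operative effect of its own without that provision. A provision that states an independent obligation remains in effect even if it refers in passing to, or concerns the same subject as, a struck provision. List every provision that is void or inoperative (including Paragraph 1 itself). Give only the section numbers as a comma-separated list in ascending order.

Paragraph 1 is struck. Paragraph 2 operates only by reference to Paragraph 1, so it falls with Paragraph 1. Paragraph 3 merely fixes the emergency suspension of Paragraph 1; with Paragraph 1 gone it has nothing to operate on and falls away. Paragraph 6 makes Paragraph 3 an essential term, and Paragraph 3 has been rendered inoperative by the cascade; under Paragraph 6, the entire Act is therefore void. No provision of the Act survives.

1, 2, 3, 4, 5, 6, 7, 8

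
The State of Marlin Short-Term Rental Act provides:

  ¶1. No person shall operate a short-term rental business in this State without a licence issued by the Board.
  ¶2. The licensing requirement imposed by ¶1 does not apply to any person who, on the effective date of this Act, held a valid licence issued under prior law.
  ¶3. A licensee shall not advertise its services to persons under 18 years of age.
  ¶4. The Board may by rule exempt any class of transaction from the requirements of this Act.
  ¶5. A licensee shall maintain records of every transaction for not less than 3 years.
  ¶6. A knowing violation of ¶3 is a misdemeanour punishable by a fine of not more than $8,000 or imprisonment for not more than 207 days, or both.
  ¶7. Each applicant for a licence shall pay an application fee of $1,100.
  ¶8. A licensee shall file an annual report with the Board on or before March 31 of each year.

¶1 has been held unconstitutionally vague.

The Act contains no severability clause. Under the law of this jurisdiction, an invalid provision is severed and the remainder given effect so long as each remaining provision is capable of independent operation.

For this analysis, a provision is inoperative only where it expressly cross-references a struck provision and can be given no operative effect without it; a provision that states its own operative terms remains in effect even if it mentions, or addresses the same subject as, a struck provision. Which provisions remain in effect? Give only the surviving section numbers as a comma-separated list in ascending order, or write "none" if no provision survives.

¶1 is struck. The only function of ¶2 is the grandfather exemption from ¶1, so it cannot stand once ¶1 is removed. Under the stated default rule, only provisions that cannot operate independently fall away; the rest are enforced. ¶3, ¶4, ¶5, ¶6, ¶7, and ¶8 remain in effect.

3, 4, 5, 6, 7, 8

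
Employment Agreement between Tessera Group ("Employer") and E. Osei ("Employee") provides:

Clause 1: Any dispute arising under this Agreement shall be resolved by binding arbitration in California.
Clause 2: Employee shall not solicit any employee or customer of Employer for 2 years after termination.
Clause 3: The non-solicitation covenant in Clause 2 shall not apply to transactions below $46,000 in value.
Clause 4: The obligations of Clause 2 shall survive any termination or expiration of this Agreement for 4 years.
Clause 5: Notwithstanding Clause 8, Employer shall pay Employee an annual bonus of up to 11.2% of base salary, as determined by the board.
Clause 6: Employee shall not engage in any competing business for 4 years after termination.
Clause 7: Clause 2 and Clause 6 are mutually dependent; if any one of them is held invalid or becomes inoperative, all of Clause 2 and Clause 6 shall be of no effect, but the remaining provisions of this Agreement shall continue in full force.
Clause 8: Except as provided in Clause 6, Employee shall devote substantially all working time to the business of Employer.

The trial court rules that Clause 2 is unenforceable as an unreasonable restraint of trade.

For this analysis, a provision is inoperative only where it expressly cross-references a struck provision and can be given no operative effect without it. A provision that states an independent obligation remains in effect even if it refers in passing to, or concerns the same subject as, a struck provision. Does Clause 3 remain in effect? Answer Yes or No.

No

Clause 2 is struck. The whole of Clause 3 is the carve-out from the non-solicitation covenant, defined by reference to Clause 2, so Clause 3 cannot stand once Clause 2 is removed. Clause 4 operates only by reference to Clause 2, so it falls with Clause 2. Although Clause 8 refers to Clause 6, its operative terms do not depend on Clause 6, so it remains in effect. Clause 7 declares Clause 2 and Clause 6 mutually dependent; since one of them has fallen, all of them are of no effect. That brings down Clause 6 as well. The remainder continues in force under Clause 7. That leaves Clause 1, Clause 5, Clause 7, and Clause 8 in effect. Clause 3 is among the inoperative provisions, so the answer is no.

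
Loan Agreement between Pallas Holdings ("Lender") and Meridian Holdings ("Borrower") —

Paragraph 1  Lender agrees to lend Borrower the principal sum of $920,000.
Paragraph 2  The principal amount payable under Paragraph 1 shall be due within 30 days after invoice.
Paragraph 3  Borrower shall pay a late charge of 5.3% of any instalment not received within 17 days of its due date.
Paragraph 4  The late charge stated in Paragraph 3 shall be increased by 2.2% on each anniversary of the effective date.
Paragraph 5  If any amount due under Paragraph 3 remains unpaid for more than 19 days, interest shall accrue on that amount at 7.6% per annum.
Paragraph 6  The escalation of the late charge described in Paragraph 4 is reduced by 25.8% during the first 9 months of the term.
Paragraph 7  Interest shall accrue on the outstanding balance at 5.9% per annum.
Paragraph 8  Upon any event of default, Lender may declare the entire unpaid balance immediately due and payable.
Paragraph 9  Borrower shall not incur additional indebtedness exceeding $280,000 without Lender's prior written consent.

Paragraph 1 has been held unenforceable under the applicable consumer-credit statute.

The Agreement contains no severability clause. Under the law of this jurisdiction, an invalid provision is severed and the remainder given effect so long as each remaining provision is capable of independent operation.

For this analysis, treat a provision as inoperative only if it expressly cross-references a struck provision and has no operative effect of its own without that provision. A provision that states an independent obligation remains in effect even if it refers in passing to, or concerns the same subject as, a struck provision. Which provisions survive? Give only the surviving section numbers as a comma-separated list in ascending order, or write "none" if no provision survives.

3, 4, 5, 6, 7, 8, 9

Paragraph 1 is struck. Paragraph 2 has no operative effect of its own apart from Paragraph 1 and is therefore inoperative. With no severability clause, the stated default rule severs what cannot stand and enforces each remaining provision that can operate on its own. Paragraph 3, Paragraph 4, Paragraph 5, Paragraph 6, Paragraph 7, Paragraph 8, and Paragraph 9 remain in effect.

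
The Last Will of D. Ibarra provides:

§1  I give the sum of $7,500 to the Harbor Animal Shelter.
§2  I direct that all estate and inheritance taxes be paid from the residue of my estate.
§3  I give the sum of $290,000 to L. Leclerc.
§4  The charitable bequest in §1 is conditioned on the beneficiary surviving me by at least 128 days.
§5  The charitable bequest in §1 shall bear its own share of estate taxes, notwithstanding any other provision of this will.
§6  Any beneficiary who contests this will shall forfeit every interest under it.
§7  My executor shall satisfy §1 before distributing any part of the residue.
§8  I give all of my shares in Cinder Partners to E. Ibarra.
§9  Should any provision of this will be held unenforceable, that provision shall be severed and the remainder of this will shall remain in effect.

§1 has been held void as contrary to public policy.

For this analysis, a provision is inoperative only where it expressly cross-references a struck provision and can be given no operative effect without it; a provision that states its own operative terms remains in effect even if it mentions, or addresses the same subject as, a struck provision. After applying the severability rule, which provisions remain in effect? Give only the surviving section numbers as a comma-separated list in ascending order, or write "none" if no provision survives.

§1 is struck. The only function of §4 is the survivorship condition on §1, so it cannot stand once §1 is removed. §5 has no operative effect of its own apart from §1 and is therefore inoperative. §7 operates only by reference to §1, so it falls with §1. Under the severability clause in §9, the remaining provisions continue in force. The provisions still in force are §2, §3, §6, §8, and §9.

2, 3, 6, 8, 9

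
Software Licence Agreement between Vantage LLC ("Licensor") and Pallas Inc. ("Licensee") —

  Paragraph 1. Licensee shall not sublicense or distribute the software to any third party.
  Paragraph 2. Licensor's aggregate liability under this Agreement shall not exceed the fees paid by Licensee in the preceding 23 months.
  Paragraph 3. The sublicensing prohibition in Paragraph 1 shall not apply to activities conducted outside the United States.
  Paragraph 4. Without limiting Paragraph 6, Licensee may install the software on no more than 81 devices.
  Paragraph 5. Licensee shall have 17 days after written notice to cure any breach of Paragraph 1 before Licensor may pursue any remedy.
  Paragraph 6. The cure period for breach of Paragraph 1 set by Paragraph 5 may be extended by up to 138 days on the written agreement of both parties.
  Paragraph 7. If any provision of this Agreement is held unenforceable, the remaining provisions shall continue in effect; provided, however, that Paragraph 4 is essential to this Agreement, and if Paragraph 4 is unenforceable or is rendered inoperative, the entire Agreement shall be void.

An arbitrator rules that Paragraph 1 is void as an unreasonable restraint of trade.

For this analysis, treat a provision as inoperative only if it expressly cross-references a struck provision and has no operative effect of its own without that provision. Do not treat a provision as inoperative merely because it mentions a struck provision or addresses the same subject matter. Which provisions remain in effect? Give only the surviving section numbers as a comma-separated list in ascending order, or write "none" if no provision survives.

Paragraph 1 is struck. The whole of Paragraph 3 is the carve-out from the sublicensing prohibition, defined by reference to Paragraph 1, so Paragraph 3 cannot stand once Paragraph 1 is removed. The only function of Paragraph 5 is the cure period for breach of Paragraph 1, so it cannot stand once Paragraph 1 is removed. Paragraph 6 has no operative effect of its own apart from Paragraph 5 and is therefore inoperative. Although Paragraph 4 refers to Paragraph 6, its operative terms do not depend on Paragraph 6, so it remains in effect. Paragraph 7 makes Paragraph 4 an essential term, but Paragraph 4 is unaffected, so the severability proviso in Paragraph 7 preserves the remaining provisions. That leaves Paragraph 2, Paragraph 4, and Paragraph 7 in effect.

2, 4, 7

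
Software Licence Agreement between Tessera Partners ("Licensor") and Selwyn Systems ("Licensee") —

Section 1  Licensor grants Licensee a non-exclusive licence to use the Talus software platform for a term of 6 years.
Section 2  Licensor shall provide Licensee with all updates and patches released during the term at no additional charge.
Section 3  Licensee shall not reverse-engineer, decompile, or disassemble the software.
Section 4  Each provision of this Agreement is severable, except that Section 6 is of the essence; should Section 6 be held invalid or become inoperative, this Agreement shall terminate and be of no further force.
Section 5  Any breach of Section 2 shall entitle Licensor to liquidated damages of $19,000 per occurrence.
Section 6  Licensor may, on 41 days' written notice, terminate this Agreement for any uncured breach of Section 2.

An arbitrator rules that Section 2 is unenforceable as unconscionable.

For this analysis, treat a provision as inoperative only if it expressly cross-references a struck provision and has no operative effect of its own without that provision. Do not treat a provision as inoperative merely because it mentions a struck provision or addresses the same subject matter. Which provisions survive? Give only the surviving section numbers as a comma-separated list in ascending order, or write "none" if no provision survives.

Section 2 is struck. Section 5 does nothing except set the liquidated-damages amount by reference to Section 2; with Section 2 gone it has no independent effect and is inoperative. Section 6 merely fixes the termination right for breach of Section 2; with Section 2 gone it has nothing to operate on and falls away. Section 4 makes Section 6 an essential term, and Section 6 has been rendered inoperative by the cascade; under Section 4, the entire Agreement is therefore void. No provision of the Agreement survives.

none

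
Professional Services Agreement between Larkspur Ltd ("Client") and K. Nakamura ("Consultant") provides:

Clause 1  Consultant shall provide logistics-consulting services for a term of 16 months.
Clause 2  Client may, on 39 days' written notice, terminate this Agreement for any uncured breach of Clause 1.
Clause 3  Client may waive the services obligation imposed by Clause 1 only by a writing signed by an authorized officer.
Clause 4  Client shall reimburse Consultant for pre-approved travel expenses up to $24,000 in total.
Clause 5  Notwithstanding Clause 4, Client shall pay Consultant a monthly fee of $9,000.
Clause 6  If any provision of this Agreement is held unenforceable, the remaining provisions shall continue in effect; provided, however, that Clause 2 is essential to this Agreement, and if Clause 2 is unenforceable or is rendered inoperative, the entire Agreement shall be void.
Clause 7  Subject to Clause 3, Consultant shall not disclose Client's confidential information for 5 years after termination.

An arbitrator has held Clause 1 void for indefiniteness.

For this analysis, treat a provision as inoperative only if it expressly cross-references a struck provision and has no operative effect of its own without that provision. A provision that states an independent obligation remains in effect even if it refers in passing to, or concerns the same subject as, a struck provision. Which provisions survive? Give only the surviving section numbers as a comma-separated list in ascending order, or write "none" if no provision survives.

Clause 1 is struck. Clause 2 operates only by reference to Clause 1, so it falls with Clause 1. Clause 3 merely fixes the waiver condition for Clause 1; with Clause 1 gone it has nothing to operate on and falls away. Clause 6 makes Clause 2 an essential term, and Clause 2 has been rendered inoperative by the cascade; under Clause 6, the entire Agreement is therefore void. No provision of the Agreement survives.

none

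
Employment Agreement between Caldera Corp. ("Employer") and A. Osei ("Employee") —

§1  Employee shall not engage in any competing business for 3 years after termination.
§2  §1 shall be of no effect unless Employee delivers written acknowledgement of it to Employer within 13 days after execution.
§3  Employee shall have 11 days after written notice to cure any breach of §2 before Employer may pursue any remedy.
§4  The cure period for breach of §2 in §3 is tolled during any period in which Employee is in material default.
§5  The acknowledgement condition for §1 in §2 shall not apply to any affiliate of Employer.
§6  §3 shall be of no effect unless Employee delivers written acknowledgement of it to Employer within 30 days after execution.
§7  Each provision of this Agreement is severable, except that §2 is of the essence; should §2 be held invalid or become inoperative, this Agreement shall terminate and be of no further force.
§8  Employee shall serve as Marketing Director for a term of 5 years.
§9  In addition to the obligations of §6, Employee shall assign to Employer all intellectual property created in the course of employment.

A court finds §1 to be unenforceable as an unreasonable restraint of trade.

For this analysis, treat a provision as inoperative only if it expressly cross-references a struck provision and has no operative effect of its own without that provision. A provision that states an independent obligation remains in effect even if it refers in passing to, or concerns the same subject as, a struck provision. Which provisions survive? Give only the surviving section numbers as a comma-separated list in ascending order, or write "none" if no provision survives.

§1 is struck. §2 has no operative effect of its own apart from §1 and is therefore inoperative. §3 has no operative effect of its own apart from §2 and is therefore inoperative. The whole of §5 is the carve-out from the acknowledgement condition for §1, defined by reference to §2, so §5 cannot stand once §2 is removed. §4 does nothing except set the tolling of the cure period for breach of §2 by reference to §3; with §3 gone it has no independent effect and is inoperative. The only function of §6 is the acknowledgement condition for §3, so it cannot stand once §3 is removed. §7 makes §2 an essential term, and §2 has been rendered inoperative by the cascade; under §7, the entire Agreement is therefore void. No provision of the Agreement survives.

none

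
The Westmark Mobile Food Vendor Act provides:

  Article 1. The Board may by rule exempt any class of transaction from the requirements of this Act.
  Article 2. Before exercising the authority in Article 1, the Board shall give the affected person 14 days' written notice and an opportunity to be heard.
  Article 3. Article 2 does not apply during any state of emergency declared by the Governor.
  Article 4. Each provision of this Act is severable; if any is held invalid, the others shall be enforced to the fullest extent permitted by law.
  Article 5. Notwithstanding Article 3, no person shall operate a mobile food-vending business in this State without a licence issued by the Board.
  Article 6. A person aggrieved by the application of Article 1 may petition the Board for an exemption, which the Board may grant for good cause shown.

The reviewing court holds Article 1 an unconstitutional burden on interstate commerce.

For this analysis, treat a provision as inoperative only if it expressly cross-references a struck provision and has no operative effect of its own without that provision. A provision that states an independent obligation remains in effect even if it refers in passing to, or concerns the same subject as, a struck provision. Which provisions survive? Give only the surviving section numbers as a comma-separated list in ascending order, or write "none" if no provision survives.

4, 5

Article 1 is struck. The only function of Article 2 is the notice-and-hearing requirement for Article 1, so it cannot stand once Article 1 is removed. Article 6 has no operative effect of its own apart from Article 1 and is therefore inoperative. Article 3 operates only by reference to Article 2, so it falls with Article 2. Article 5 mentions Article 3 but its own obligation stands independently of Article 3, so Article 5 is not affected. Under the severability clause in Article 4, the remaining provisions continue in force. The provisions still in force are Article 4 and Article 5.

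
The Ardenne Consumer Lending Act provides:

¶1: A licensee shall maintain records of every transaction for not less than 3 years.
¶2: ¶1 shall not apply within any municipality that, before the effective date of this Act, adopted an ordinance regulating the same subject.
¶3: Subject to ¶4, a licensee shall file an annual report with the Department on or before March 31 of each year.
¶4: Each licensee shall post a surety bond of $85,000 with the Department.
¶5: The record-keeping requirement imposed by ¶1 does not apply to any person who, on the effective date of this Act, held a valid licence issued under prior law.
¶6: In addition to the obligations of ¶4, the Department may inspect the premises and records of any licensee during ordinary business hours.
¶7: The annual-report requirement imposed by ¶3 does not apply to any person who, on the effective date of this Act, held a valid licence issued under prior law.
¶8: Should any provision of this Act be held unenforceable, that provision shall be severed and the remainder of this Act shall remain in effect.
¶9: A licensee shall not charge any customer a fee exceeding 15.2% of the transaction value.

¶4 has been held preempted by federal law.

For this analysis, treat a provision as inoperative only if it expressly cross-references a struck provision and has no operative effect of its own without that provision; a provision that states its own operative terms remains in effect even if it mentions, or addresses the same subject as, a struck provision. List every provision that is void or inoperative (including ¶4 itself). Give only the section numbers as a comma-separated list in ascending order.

¶4 is struck. Although ¶6 refers to ¶4, its operative terms do not depend on ¶4, so it remains in effect. Although ¶3 refers to ¶4, its operative terms do not depend on ¶4, so it remains in effect. No other provision's operative terms depend on ¶4. ¶8 is a severability clause and preserves every provision that can still be given independent effect. The provisions still in force are ¶1, ¶2, ¶3, ¶5, ¶6, ¶7, ¶8, and ¶9.

4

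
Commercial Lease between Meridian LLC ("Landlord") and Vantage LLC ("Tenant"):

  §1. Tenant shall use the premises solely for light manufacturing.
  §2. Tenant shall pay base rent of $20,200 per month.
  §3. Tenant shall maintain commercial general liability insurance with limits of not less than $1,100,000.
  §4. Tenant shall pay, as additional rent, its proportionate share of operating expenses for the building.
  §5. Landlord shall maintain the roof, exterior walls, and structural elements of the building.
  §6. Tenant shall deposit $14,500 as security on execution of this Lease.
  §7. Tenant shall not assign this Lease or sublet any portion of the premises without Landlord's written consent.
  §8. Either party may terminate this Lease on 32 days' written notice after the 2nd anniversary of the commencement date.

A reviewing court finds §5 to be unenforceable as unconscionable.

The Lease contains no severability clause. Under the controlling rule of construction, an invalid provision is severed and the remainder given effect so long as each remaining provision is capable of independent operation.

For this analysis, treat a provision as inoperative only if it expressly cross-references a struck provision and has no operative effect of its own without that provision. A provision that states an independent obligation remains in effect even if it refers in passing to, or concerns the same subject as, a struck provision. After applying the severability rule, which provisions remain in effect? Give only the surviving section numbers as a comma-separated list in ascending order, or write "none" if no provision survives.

§5 is struck. No other provision's operative terms depend on §5. With no severability clause, the stated default rule severs what cannot stand and enforces each remaining provision that can operate on its own. §1, §2, §3, §4, §6, §7, and §8 remain in effect.

1, 2, 3, 4, 6, 7, 8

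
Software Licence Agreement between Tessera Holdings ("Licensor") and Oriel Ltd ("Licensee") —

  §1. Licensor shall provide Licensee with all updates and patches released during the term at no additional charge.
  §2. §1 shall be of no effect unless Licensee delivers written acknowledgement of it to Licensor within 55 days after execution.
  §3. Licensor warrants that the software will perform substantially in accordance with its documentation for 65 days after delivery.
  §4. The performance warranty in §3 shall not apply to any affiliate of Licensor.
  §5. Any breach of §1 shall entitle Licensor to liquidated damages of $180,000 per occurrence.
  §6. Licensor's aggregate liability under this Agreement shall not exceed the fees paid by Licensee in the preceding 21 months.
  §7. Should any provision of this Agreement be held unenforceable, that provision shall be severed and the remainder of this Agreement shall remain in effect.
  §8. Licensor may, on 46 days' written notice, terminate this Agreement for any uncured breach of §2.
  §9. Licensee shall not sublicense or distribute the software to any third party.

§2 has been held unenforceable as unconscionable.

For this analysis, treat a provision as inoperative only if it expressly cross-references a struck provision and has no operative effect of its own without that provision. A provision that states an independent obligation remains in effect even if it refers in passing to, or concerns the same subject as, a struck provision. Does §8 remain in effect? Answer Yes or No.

No

§2 is struck. §8 operates only by reference to §2, so it falls with §2. Under the severability clause in §7, the remaining provisions continue in force. The provisions still in force are §1, §3, §4, §5, §6, §7, and §9. §8 is among the inoperative provisions, so the answer is no.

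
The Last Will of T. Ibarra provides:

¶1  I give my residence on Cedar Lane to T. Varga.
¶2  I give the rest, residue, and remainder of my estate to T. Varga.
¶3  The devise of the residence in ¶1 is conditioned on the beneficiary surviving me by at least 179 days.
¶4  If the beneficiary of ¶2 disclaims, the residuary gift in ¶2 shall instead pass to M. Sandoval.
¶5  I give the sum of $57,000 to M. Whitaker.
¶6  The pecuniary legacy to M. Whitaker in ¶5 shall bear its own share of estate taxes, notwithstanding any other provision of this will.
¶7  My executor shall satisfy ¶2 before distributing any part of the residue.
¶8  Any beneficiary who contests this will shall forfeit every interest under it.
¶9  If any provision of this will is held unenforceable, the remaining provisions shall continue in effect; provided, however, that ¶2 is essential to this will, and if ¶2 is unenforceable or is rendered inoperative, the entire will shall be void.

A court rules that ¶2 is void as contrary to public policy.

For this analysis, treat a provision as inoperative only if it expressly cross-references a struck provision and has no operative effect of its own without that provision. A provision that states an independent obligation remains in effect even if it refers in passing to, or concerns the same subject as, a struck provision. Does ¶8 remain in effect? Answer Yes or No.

No

¶2 is struck. The only function of ¶4 is the alternative disposition for ¶2, so it cannot stand once ¶2 is removed. ¶7 has no operative effect of its own apart from ¶2 and is therefore inoperative. ¶9 makes ¶2 an essential term, and ¶2 is the provision held invalid; under ¶9, the entire will is therefore void. No provision of the will survives. ¶8 is among the inoperative provisions, so the answer is no.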